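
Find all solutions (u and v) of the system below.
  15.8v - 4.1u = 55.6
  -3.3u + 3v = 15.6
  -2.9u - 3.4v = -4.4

u = -2, v = 3

Row-reduce the augmented matrix:
R1 ← R1 / (-41/10).
R2 ← R2 + 33/10·R1.
R3 ← R3 + 29/10·R1.
R2 ← R2 / (-1992/205).
R1 ← R1 + 158/41·R2.
R3 ← R3 + 2988/205·R2.
R3 reduces to 0 = 0, so the extra equation is consistent.
Reading off the reduced rows gives u = -2, v = 3.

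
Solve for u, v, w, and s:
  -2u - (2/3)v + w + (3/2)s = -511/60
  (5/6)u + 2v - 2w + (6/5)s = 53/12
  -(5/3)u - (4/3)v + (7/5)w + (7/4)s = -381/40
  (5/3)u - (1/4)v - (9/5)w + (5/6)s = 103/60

u = 5/2, v = 12/5, w = 1/3, s = -3/2

Row-reduce the augmented matrix:
R1 ← R1 / (-2).
R2 ← R2 − 5/6·R1.
R3 ← R3 + 5/3·R1.
R4 ← R4 − 5/3·R1.
R2 ← R2 / (31/18).
R1 ← R1 − 1/3·R2.
R3 ← R3 + 7/9·R2.
R4 ← R4 + 29/36·R2.
R3 ← R3 / (-23/155).
R1 ← R1 + 6/31·R3.
R2 ← R2 + 57/62·R3.
R4 ← R4 + 2117/1240·R3.
R4 ← R4 / (-27155/2208).
R1 ← R1 + 651/230·R4.
R2 ← R2 + 6573/920·R4.
R3 ← R3 + 821/92·R4.
Reading off the reduced rows gives u = 5/2, v = 12/5, w = 1/3, s = -3/2.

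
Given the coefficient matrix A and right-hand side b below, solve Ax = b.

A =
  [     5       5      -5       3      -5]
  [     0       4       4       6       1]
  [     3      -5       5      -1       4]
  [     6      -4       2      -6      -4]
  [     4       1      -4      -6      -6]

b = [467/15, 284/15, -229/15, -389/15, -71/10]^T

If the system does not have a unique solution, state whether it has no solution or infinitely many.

x_1 = 3/2, x_2 = 5/2, x_3 = -2, x_4 = 13/5, x_5 = 4/3

Row-reduce the augmented matrix:
R1 ← R1 / (5).
R3 ← R3 − 3·R1.
R4 ← R4 − 6·R1.
R5 ← R5 − 4·R1.
R2 ← R2 / (4).
R1 ← R1 − 1·R2.
R3 ← R3 + 8·R2.
R4 ← R4 + 10·R2.
R5 ← R5 + 3·R2.
R3 ← R3 / (16).
R1 ← R1 + 2·R3.
R2 ← R2 − 1·R3.
R4 ← R4 − 18·R3.
R5 ← R5 − 3·R3.
R4 ← R4 / (-99/20).
R1 ← R1 − 1/4·R4.
R2 ← R2 − 37/40·R4.
R3 ← R3 − 23/40·R4.
R5 ← R5 + 45/8·R4.
R5 ← R5 / (38/11).
R1 ← R1 + 9/22·R5.
R2 ← R2 + 15/11·R5.
R3 ← R3 + 1/11·R5.
R4 ← R4 − 25/22·R5.
Reading off the reduced rows gives x_1 = 3/2, x_2 = 5/2, x_3 = -2, x_4 = 13/5, x_5 = 4/3.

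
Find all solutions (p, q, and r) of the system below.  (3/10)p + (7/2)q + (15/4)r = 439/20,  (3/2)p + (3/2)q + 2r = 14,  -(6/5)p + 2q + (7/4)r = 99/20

Row-reduce:
R1 ← R1 / (3/10).
R2 ← R2 − 3/2·R1.
R3 ← R3 + 6/5·R1.
R2 ← R2 / (-16).
R1 ← R1 − 35/3·R2.
R3 ← R3 − 16·R2.
Row 3 reduces to 0 = -3, a contradiction. The system is inconsistent.

no solution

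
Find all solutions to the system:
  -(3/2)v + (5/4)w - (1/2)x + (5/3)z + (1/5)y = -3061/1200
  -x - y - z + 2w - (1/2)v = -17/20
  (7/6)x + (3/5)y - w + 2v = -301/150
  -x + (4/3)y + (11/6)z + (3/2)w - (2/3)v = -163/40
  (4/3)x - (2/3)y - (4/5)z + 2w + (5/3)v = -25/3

x = -5/2, y = -7/5, z = -1/2, w = -11/4, v = -1/2

Row-reduce the augmented matrix:
R1 ← R1 / (-1/2).
R2 ← R2 + 1·R1.
R3 ← R3 − 7/6·R1.
R4 ← R4 + 1·R1.
R5 ← R5 − 4/3·R1.
R2 ← R2 / (-7/5).
R1 ← R1 + 2/5·R2.
R3 ← R3 − 16/15·R2.
R4 ← R4 − 14/15·R2.
R5 ← R5 + 2/15·R2.
R3 ← R3 / (37/63).
R1 ← R1 + 44/21·R3.
R2 ← R2 − 65/21·R3.
R4 ← R4 + 79/18·R3.
R5 ← R5 − 142/35·R3.
R4 ← R4 / (9007/888).
R1 ← R1 − 231/74·R4.
R2 ← R2 + 1145/148·R4.
R3 ← R3 − 387/148·R4.
R5 ← R5 + 5803/1110·R4.
R5 ← R5 / (-236008/135105).
R1 ← R1 − 14121/9007·R5.
R2 ← R2 − 25925/18014·R5.
R3 ← R3 + 10104/9007·R5.
R4 ← R4 − 6238/9007·R5.
Reading off the reduced rows gives x = -5/2, y = -7/5, z = -1/2, w = -11/4, v = -1/2.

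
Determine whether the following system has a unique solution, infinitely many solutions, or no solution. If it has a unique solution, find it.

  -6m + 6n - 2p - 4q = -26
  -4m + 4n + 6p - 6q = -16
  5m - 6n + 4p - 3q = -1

Row-reduce:
R1 ← R1 / (-6).
R2 ← R2 + 4·R1.
R3 ← R3 − 5·R1.
Swap R2 and R3.
R2 ← R2 / (-1).
R1 ← R1 + 1·R2.
R3 ← R3 / (22/3).
R1 ← R1 + 2·R3.
R2 ← R2 + 7/3·R3.
Rank is 3 with 4 unknowns, leaving q free.

infinitely many solutions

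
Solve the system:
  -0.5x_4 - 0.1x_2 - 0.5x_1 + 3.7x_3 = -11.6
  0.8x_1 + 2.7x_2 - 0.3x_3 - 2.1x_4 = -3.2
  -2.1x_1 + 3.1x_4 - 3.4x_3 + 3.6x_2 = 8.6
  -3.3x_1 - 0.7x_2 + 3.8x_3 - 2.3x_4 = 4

x_1 = -4, x_2 = -2, x_3 = -4, x_4 = -2

Row-reduce the augmented matrix:
R1 ← R1 / (-1/2).
R2 ← R2 − 4/5·R1.
R3 ← R3 + 21/10·R1.
R4 ← R4 + 33/10·R1.
R2 ← R2 / (127/50).
R1 ← R1 − 1/5·R2.
R3 ← R3 − 201/50·R2.
R4 ← R4 + 1/25·R2.
R3 ← R3 / (-3535/127).
R1 ← R1 + 996/127·R3.
R2 ← R2 − 281/127·R3.
R4 ← R4 + 5215/254·R3.
R4 ← R4 / (-12659/2020).
R1 ← R1 + 27042/17675·R4.
R2 ← R2 + 12851/35350·R4.
R3 ← R3 + 12433/35350·R4.
Reading off the reduced rows gives x_1 = -4, x_2 = -2, x_3 = -4, x_4 = -2.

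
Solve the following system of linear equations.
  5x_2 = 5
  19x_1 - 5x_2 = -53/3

x_1 = -2/3, x_2 = 1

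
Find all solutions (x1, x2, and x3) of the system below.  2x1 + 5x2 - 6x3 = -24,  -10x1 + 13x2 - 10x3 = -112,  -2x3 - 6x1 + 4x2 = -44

Row-reduce:
R1 ← R1 / (2).
R2 ← R2 + 10·R1.
R3 ← R3 + 6·R1.
R2 ← R2 / (38).
R1 ← R1 − 5/2·R2.
R3 ← R3 − 19·R2.
Rank is 2 with 3 unknowns, leaving x3 free.

infinitely many solutions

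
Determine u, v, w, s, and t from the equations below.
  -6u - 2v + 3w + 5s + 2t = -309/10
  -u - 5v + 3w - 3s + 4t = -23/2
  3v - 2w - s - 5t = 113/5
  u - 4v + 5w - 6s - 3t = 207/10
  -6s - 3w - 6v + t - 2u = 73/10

u = 1, v = 6/5, w = -1/2, s = -3, t = -3

Row-reduce the augmented matrix:
R1 ← R1 / (-6).
R2 ← R2 + 1·R1.
R4 ← R4 − 1·R1.
R5 ← R5 + 2·R1.
R2 ← R2 / (-14/3).
R1 ← R1 − 1/3·R2.
R3 ← R3 − 3·R2.
R4 ← R4 + 13/3·R2.
R5 ← R5 + 16/3·R2.
R3 ← R3 / (-11/28).
R1 ← R1 + 9/28·R3.
R2 ← R2 + 15/28·R3.
R4 ← R4 − 89/28·R3.
R5 ← R5 + 48/7·R3.
R4 ← R4 / (-326/11).
R1 ← R1 − 19/11·R4.
R2 ← R2 − 61/11·R4.
R3 ← R3 − 97/11·R4.
R5 ← R5 − 629/11·R4.
R5 ← R5 / (-1744/163).
R1 ← R1 − 80/163·R5.
R2 ← R2 + 378/163·R5.
R3 ← R3 + 235/163·R5.
R4 ← R4 − 151/163·R5.
Reading off the reduced rows gives u = 1, v = 6/5, w = -1/2, s = -3, t = -3.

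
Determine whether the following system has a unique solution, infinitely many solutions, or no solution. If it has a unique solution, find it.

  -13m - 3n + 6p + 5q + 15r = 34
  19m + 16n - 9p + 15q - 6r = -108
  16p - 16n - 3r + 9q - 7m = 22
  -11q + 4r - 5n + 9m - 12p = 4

infinitely many solutions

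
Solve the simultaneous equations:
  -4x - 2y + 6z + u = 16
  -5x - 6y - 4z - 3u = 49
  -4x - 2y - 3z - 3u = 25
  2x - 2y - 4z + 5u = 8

Row-reduce the augmented matrix:
R1 ← R1 / (-4).
R2 ← R2 + 5·R1.
R3 ← R3 + 4·R1.
R4 ← R4 − 2·R1.
R2 ← R2 / (-7/2).
R1 ← R1 − 1/2·R2.
R4 ← R4 + 3·R2.
R3 ← R3 / (-9).
R1 ← R1 + 22/7·R3.
R2 ← R2 − 23/7·R3.
R4 ← R4 − 62/7·R3.
R4 ← R4 / (328/63).
R1 ← R1 − 34/63·R4.
R2 ← R2 + 31/126·R4.
R3 ← R3 − 4/9·R4.
Reading off the reduced rows gives x = -3, y = -5, z = -1, u = 0.

x = -3, y = -5, z = -1, u = 0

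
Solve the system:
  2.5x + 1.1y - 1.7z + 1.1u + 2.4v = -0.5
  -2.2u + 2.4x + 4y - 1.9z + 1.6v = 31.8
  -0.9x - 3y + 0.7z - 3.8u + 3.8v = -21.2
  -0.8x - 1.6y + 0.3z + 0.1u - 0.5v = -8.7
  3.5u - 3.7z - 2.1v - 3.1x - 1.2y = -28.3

Row-reduce the augmented matrix:
R1 ← R1 / (5/2).
R2 ← R2 − 12/5·R1.
R3 ← R3 + 9/10·R1.
R4 ← R4 + 4/5·R1.
R5 ← R5 + 31/10·R1.
R2 ← R2 / (368/125).
R1 ← R1 − 11/25·R2.
R3 ← R3 + 651/250·R2.
R4 ← R4 + 156/125·R2.
R5 ← R5 − 41/250·R2.
R3 ← R3 / (-1097/7360).
R1 ← R1 + 471/736·R3.
R2 ← R2 + 67/736·R3.
R4 ← R4 + 329/920·R3.
R5 ← R5 + 42637/7360·R3.
R4 ← R4 / (155211/10970).
R1 ← R1 − 30614/1097·R4.
R2 ← R2 − 2997/1097·R4.
R3 ← R3 − 46250/1097·R4.
R5 ← R5 − 2734643/10970·R4.
R5 ← R5 / (562243/36955).
R1 ← R1 − 21424/7391·R5.
R2 ← R2 + 6129/7391·R5.
R3 ← R3 − 13818/7391·R5.
R4 ← R4 + 5081/7391·R5.
Reading off the reduced rows gives x = 6, y = 4, z = 0, u = -5, v = -6.

x = 6, y = 4, z = 0, u = -5, v = -6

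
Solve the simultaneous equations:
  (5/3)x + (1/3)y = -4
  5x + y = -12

Row-reduce:
R1 ← R1 / (5/3).
R2 ← R2 − 5·R1.
Rank is 1 with 2 unknowns, leaving y free.

infinitely many solutions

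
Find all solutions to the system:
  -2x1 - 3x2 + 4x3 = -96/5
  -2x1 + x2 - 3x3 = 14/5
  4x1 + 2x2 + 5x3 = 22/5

x1 = 13/5, x2 = 2, x3 = -2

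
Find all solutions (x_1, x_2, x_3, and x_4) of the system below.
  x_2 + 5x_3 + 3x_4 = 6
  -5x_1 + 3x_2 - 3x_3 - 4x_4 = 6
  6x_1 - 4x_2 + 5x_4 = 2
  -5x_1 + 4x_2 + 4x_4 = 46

Row-reduce the augmented matrix:
Swap R1 and R2.
R1 ← R1 / (-5).
R3 ← R3 − 6·R1.
R4 ← R4 + 5·R1.
R1 ← R1 + 3/5·R2.
R3 ← R3 + 2/5·R2.
R4 ← R4 − 1·R2.
R3 ← R3 / (-8/5).
R1 ← R1 − 18/5·R3.
R2 ← R2 − 5·R3.
R4 ← R4 + 2·R3.
R4 ← R4 / (13/4).
R1 ← R1 − 23/4·R4.
R2 ← R2 − 59/8·R4.
R3 ← R3 + 7/8·R4.
Reading off the reduced rows gives x_1 = -6, x_2 = -2, x_3 = -2, x_4 = 6.

x_1 = -6, x_2 = -2, x_3 = -2, x_4 = 6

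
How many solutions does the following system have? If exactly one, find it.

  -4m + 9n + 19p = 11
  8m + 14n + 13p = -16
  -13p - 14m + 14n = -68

m = 0, n = -3, p = 2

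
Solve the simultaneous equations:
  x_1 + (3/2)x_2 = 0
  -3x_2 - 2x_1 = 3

no solution

Row-reduce:
R2 ← R2 + 2·R1.
Row 2 reduces to 0 = 3, a contradiction. The system is inconsistent.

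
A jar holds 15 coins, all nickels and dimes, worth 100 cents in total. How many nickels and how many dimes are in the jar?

nickels: 10, dimes: 5

Let n = nickels, d = dimes.
  n + d = 15
  5n + 10d = 100
Row-reduce the augmented matrix:
R2 ← R2 − 5·R1.
R2 ← R2 / (5).
R1 ← R1 − 1·R2.
Reading off the reduced rows gives n = 10, d = 5.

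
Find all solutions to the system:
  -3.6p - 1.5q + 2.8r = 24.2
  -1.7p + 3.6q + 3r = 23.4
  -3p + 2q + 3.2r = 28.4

Row-reduce the augmented matrix:
R1 ← R1 / (-18/5).
R2 ← R2 + 17/10·R1.
R3 ← R3 + 3·R1.
R2 ← R2 / (517/120).
R1 ← R1 − 5/12·R2.
R3 ← R3 − 13/4·R2.
R3 ← R3 / (-3094/7755).
R1 ← R1 + 486/517·R3.
R2 ← R2 − 604/1551·R3.
Reading off the reduced rows gives p = -6, q = 2, r = 2.

p = -6, q = 2, r = 2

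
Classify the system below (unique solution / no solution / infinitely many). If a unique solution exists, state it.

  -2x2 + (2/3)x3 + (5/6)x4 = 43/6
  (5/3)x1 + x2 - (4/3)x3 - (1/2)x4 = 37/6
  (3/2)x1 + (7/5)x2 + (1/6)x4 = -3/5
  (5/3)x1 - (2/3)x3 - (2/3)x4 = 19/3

x1 = 3, x2 = -4, x3 = -5, x4 = 3

Row-reduce the augmented matrix:
Swap R1 and R2.
R1 ← R1 / (5/3).
R3 ← R3 − 3/2·R1.
R4 ← R4 − 5/3·R1.
R2 ← R2 / (-2).
R1 ← R1 − 3/5·R2.
R3 ← R3 − 1/2·R2.
R4 ← R4 + 1·R2.
R3 ← R3 / (41/30).
R1 ← R1 + 3/5·R3.
R2 ← R2 + 1/3·R3.
R4 ← R4 − 1/3·R3.
R4 ← R4 / (-193/246).
R1 ← R1 − 64/205·R4.
R2 ← R2 + 53/246·R4.
R3 ← R3 − 99/164·R4.
Reading off the reduced rows gives x1 = 3, x2 = -4, x3 = -5, x4 = 3.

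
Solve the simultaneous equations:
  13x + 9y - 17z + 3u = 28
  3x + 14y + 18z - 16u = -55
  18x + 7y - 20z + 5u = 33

infinitely many solutions

Row-reduce:
R1 ← R1 / (13).
R2 ← R2 − 3·R1.
R3 ← R3 − 18·R1.
R2 ← R2 / (155/13).
R1 ← R1 − 9/13·R2.
R3 ← R3 + 71/13·R2.
R3 ← R3 / (421/31).
R1 ← R1 + 80/31·R3.
R2 ← R2 − 57/31·R3.
Rank is 3 with 4 unknowns, leaving u free.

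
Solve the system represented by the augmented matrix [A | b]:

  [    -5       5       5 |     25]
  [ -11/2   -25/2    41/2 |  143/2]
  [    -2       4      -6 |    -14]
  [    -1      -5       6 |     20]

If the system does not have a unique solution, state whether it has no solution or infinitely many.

no solution

Row-reduce:
R1 ← R1 / (-5).
R2 ← R2 + 11/2·R1.
R3 ← R3 + 2·R1.
R4 ← R4 + 1·R1.
R2 ← R2 / (-18).
R1 ← R1 + 1·R2.
R3 ← R3 − 2·R2.
R4 ← R4 + 6·R2.
R3 ← R3 / (-19/3).
R1 ← R1 + 11/6·R3.
R2 ← R2 + 5/6·R3.
Row 4 reduces to 0 = 1/3, a contradiction. The system is inconsistent.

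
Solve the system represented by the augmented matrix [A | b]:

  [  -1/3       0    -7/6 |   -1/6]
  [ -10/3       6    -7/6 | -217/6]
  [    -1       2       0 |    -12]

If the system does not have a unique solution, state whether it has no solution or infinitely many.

infinitely many solutions

Row-reduce:
R1 ← R1 / (-1/3).
R2 ← R2 + 10/3·R1.
R3 ← R3 + 1·R1.
R2 ← R2 / (6).
R3 ← R3 − 2·R2.
Rank is 2 with 3 unknowns, leaving x_3 free.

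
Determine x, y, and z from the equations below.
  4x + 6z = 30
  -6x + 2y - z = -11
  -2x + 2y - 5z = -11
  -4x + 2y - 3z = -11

Row-reduce the augmented matrix:
R1 ← R1 / (4).
R2 ← R2 + 6·R1.
R3 ← R3 + 2·R1.
R4 ← R4 + 4·R1.
R2 ← R2 / (2).
R3 ← R3 − 2·R2.
R4 ← R4 − 2·R2.
R3 ← R3 / (-10).
R1 ← R1 − 3/2·R3.
R2 ← R2 − 4·R3.
R4 ← R4 + 5·R3.
R4 reduces to 0 = 0, so the extra equation is consistent.
Reading off the reduced rows gives x = 3, y = 5, z = 3.

x = 3, y = 5, z = 3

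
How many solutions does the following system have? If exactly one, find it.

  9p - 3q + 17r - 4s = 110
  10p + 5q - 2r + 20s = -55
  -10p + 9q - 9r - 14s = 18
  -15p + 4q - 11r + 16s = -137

p = 2, q = 3, r = 5, s = -4

Row-reduce the augmented matrix:
R1 ← R1 / (9).
R2 ← R2 − 10·R1.
R3 ← R3 + 10·R1.
R4 ← R4 + 15·R1.
R2 ← R2 / (25/3).
R1 ← R1 + 1/3·R2.
R3 ← R3 − 17/3·R2.
R4 ← R4 + 1·R2.
R3 ← R3 / (1807/75).
R1 ← R1 − 79/75·R3.
R2 ← R2 + 188/75·R3.
R4 ← R4 − 1112/75·R3.
R4 ← R4 / (440/13).
R1 ← R1 − 3734/1807·R4.
R2 ← R2 + 1292/1807·R4.
R3 ← R3 + 2630/1807·R4.
Reading off the reduced rows gives p = 2, q = 3, r = 5, s = -4.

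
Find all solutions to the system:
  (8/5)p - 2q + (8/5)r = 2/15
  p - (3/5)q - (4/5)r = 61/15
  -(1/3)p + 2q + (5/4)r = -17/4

p = 2, q = -1/3, r = -7/3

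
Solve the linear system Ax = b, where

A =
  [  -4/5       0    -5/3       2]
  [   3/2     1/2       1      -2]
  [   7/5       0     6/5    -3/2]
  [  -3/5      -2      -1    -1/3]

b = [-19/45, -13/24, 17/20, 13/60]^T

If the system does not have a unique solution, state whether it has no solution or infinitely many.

Row-reduce the augmented matrix:
R1 ← R1 / (-4/5).
R2 ← R2 − 3/2·R1.
R3 ← R3 − 7/5·R1.
R4 ← R4 + 3/5·R1.
R2 ← R2 / (1/2).
R4 ← R4 + 2·R2.
R3 ← R3 / (-103/60).
R1 ← R1 − 25/12·R3.
R2 ← R2 + 17/4·R3.
R4 ← R4 + 33/4·R3.
R4 ← R4 / (-2747/618).
R1 ← R1 + 15/206·R4.
R2 ← R2 + 299/206·R4.
R3 ← R3 + 120/103·R4.
Reading off the reduced rows gives x_1 = 3/4, x_2 = -6/5, x_3 = 4/3, x_4 = 6/5.

x_1 = 3/4, x_2 = -6/5, x_3 = 4/3, x_4 = 6/5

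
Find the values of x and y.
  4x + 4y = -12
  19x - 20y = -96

x = -4, y = 1

Row-reduce the augmented matrix:
R1 ← R1 / (4).
R2 ← R2 − 19·R1.
R2 ← R2 / (-39).
R1 ← R1 − 1·R2.
Reading off the reduced rows gives x = -4, y = 1.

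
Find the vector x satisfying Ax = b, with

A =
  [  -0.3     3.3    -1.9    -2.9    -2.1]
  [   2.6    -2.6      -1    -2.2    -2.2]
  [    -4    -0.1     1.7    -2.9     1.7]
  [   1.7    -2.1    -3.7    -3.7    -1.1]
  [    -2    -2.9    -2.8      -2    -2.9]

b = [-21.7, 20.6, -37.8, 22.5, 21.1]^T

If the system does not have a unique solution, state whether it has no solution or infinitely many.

x_1 = 3, x_2 = -6, x_3 = -6, x_4 = 5, x_5 = -1

Row-reduce the augmented matrix:
R1 ← R1 / (-3/10).
R2 ← R2 − 13/5·R1.
R3 ← R3 + 4·R1.
R4 ← R4 − 17/10·R1.
R5 ← R5 + 2·R1.
R2 ← R2 / (26).
R1 ← R1 + 11·R2.
R3 ← R3 + 441/10·R2.
R4 ← R4 − 83/5·R2.
R5 ← R5 + 249/10·R2.
R3 ← R3 / (-2528/975).
R1 ← R1 + 206/195·R3.
R2 ← R2 + 131/195·R3.
R4 ← R4 + 3232/975·R3.
R5 ← R5 + 13379/1950·R3.
R4 ← R4 / (4291/395).
R1 ← R1 − 1529/632·R4.
R2 ← R2 − 2141/1264·R4.
R3 ← R3 − 5165/1264·R4.
R5 ← R5 − 242589/12640·R4.
R5 ← R5 / (-1290969/196160).
R1 ← R1 + 10149/9808·R5.
R2 ← R2 + 9721/19616·R5.
R3 ← R3 + 9337/19616·R5.
R4 ← R4 − 355/613·R5.
Reading off the reduced rows gives x_1 = 3, x_2 = -6, x_3 = -6, x_4 = 5, x_5 = -1.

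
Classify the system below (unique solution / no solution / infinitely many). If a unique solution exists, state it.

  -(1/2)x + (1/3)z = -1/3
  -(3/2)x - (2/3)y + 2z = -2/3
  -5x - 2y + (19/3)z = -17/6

Row-reduce:
R1 ← R1 / (-1/2).
R2 ← R2 + 3/2·R1.
R3 ← R3 + 5·R1.
R2 ← R2 / (-2/3).
R3 ← R3 + 2·R2.
Row 3 reduces to 0 = -1/2, a contradiction. The system is inconsistent.

no solution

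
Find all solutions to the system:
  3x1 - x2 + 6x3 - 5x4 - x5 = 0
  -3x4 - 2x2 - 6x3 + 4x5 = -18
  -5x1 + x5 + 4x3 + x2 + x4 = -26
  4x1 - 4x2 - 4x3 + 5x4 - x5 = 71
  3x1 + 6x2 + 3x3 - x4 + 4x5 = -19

x1 = 6, x2 = -5, x3 = 1, x4 = 6, x5 = -1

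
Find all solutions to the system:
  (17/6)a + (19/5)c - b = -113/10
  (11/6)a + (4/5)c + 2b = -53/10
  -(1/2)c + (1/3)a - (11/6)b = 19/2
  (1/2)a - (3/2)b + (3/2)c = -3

Row-reduce the augmented matrix:
R1 ← R1 / (17/6).
R2 ← R2 − 11/6·R1.
R3 ← R3 − 1/3·R1.
R4 ← R4 − 1/2·R1.
R2 ← R2 / (45/17).
R1 ← R1 + 6/17·R2.
R3 ← R3 + 175/102·R2.
R4 ← R4 + 45/34·R2.
R3 ← R3 / (-91/45).
R1 ← R1 − 28/25·R3.
R2 ← R2 + 47/75·R3.
R4 reduces to 0 = 0, so the extra equation is consistent.
Reading off the reduced rows gives a = 3, b = -3, c = -6.

a = 3, b = -3, c = -6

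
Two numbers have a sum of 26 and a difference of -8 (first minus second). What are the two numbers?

first number: 9, second number: 17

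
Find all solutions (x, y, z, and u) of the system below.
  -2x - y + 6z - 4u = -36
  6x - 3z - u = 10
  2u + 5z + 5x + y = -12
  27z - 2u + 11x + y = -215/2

no solution

Row-reduce:
R1 ← R1 / (-2).
R2 ← R2 − 6·R1.
R3 ← R3 − 5·R1.
R4 ← R4 − 11·R1.
R2 ← R2 / (-3).
R1 ← R1 − 1/2·R2.
R3 ← R3 + 3/2·R2.
R4 ← R4 + 9/2·R2.
R3 ← R3 / (25/2).
R1 ← R1 + 1/2·R3.
R2 ← R2 + 5·R3.
R4 ← R4 − 75/2·R3.
Row 4 reduces to 0 = 1/2, a contradiction. The system is inconsistent.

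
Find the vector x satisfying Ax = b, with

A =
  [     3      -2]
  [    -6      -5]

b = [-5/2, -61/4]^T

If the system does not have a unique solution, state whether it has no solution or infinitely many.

Row-reduce the augmented matrix:
R1 ← R1 / (3).
R2 ← R2 + 6·R1.
R2 ← R2 / (-9).
R1 ← R1 + 2/3·R2.
Reading off the reduced rows gives x_1 = 2/3, x_2 = 9/4.

x_1 = 2/3, x_2 = 9/4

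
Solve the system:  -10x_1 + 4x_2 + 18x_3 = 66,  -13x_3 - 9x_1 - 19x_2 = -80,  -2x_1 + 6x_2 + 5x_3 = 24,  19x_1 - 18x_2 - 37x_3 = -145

no solution

Row-reduce:
R1 ← R1 / (-10).
R2 ← R2 + 9·R1.
R3 ← R3 + 2·R1.
R4 ← R4 − 19·R1.
R2 ← R2 / (-113/5).
R1 ← R1 + 2/5·R2.
R3 ← R3 − 26/5·R2.
R4 ← R4 + 52/5·R2.
R3 ← R3 / (-601/113).
R1 ← R1 + 145/113·R3.
R2 ← R2 − 146/113·R3.
R4 ← R4 − 1202/113·R3.
Row 4 reduces to 0 = 2, a contradiction. The system is inconsistent.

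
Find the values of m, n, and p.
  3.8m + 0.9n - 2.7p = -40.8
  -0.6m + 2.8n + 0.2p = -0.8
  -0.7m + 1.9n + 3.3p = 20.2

m = -6, n = -2, p = 6

Row-reduce the augmented matrix:
R1 ← R1 / (19/5).
R2 ← R2 + 3/5·R1.
R3 ← R3 + 7/10·R1.
R2 ← R2 / (559/190).
R1 ← R1 − 9/38·R2.
R3 ← R3 − 157/76·R2.
R3 ← R3 / (77/26).
R1 ← R1 + 9/13·R3.
R2 ← R2 + 1/13·R3.
Reading off the reduced rows gives m = -6, n = -2, p = 6.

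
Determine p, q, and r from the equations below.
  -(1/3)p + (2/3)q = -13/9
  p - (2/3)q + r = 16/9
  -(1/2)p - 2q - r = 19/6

p = 1, q = -5/3, r = -1/3

Row-reduce the augmented matrix:
R1 ← R1 / (-1/3).
R2 ← R2 − 1·R1.
R3 ← R3 + 1/2·R1.
R2 ← R2 / (4/3).
R1 ← R1 + 2·R2.
R3 ← R3 + 3·R2.
R3 ← R3 / (5/4).
R1 ← R1 − 3/2·R3.
R2 ← R2 − 3/4·R3.
Reading off the reduced rows gives p = 1, q = -5/3, r = -1/3.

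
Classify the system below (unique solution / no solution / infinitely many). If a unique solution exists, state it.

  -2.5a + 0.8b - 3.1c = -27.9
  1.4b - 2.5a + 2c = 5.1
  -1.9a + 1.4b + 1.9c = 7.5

a = 5, b = 4, c = 6

Row-reduce the augmented matrix:
R1 ← R1 / (-5/2).
R2 ← R2 + 5/2·R1.
R3 ← R3 + 19/10·R1.
R2 ← R2 / (3/5).
R1 ← R1 + 8/25·R2.
R3 ← R3 − 99/125·R2.
R3 ← R3 / (-619/250).
R1 ← R1 − 99/25·R3.
R2 ← R2 − 17/2·R3.
Reading off the reduced rows gives a = 5, b = 4, c = 6.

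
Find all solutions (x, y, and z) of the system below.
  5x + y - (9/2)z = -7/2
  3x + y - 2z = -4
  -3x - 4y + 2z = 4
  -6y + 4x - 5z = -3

no solution

Row-reduce:
R1 ← R1 / (5).
R2 ← R2 − 3·R1.
R3 ← R3 + 3·R1.
R4 ← R4 − 4·R1.
R2 ← R2 / (2/5).
R1 ← R1 − 1/5·R2.
R3 ← R3 + 17/5·R2.
R4 ← R4 + 34/5·R2.
R3 ← R3 / (21/4).
R1 ← R1 + 5/4·R3.
R2 ← R2 − 7/4·R3.
R4 ← R4 − 21/2·R3.
Row 4 reduces to 0 = -4, a contradiction. The system is inconsistent.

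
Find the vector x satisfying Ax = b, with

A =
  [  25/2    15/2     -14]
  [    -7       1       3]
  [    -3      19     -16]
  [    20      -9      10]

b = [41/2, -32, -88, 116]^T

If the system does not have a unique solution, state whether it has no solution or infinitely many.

Row-reduce:
R1 ← R1 / (25/2).
R2 ← R2 + 7·R1.
R3 ← R3 + 3·R1.
R4 ← R4 − 20·R1.
R2 ← R2 / (26/5).
R1 ← R1 − 3/5·R2.
R3 ← R3 − 104/5·R2.
R4 ← R4 + 21·R2.
Swap R3 and R4.
R3 ← R3 / (1671/130).
R1 ← R1 + 73/130·R3.
R2 ← R2 + 121/130·R3.
Row 4 reduces to 0 = -1, a contradiction. The system is inconsistent.

no solution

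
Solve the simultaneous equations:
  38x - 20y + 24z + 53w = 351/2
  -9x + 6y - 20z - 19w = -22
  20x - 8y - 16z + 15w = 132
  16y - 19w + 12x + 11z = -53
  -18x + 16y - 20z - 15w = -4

Row-reduce:
R1 ← R1 / (38).
R2 ← R2 + 9·R1.
R3 ← R3 − 20·R1.
R4 ← R4 − 12·R1.
R5 ← R5 + 18·R1.
R2 ← R2 / (24/19).
R1 ← R1 + 10/19·R2.
R3 ← R3 − 48/19·R2.
R4 ← R4 − 424/19·R2.
R5 ← R5 − 124/19·R2.
Swap R3 and R4.
R3 ← R3 / (769/3).
R1 ← R1 + 16/3·R3.
R2 ← R2 + 34/3·R3.
R5 ← R5 − 196/3·R3.
Swap R4 and R5.
R4 ← R4 / (72267/3076).
R1 ← R1 − 2059/6152·R4.
R2 ← R2 + 20279/12304·R4.
R3 ← R3 − 469/1538·R4.
Row 5 reduces to 0 = 1/2, a contradiction. The system is inconsistent.

no solution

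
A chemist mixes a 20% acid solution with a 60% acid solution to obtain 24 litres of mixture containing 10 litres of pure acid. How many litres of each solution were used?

litres of solution A: 11, litres of solution B: 13

Let a = litres of solution A, b = litres of solution B.
  b + a = 24
  (3/5)b + (1/5)a = 10
Row-reduce the augmented matrix:
R2 ← R2 − 1/5·R1.
R2 ← R2 / (2/5).
R1 ← R1 − 1·R2.
Reading off the reduced rows gives a = 11, b = 13.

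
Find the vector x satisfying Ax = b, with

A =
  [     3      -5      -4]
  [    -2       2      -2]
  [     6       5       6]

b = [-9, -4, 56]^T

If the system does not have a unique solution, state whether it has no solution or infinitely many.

Row-reduce the augmented matrix:
R1 ← R1 / (3).
R2 ← R2 + 2·R1.
R3 ← R3 − 6·R1.
R2 ← R2 / (-4/3).
R1 ← R1 + 5/3·R2.
R3 ← R3 − 15·R2.
R3 ← R3 / (-77/2).
R1 ← R1 − 9/2·R3.
R2 ← R2 − 7/2·R3.
Reading off the reduced rows gives x_1 = 5, x_2 = 4, x_3 = 1.

x_1 = 5, x_2 = 4, x_3 = 1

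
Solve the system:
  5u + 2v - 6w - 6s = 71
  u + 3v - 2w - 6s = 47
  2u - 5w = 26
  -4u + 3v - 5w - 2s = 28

u = 3, v = 4, w = -4, s = -4

Row-reduce the augmented matrix:
R1 ← R1 / (5).
R2 ← R2 − 1·R1.
R3 ← R3 − 2·R1.
R4 ← R4 + 4·R1.
R2 ← R2 / (13/5).
R1 ← R1 − 2/5·R2.
R3 ← R3 + 4/5·R2.
R4 ← R4 − 23/5·R2.
R3 ← R3 / (-37/13).
R1 ← R1 + 14/13·R3.
R2 ← R2 + 4/13·R3.
R4 ← R4 + 109/13·R3.
R4 ← R4 / (-38/37).
R1 ← R1 + 30/37·R4.
R2 ← R2 + 72/37·R4.
R3 ← R3 + 12/37·R4.
Reading off the reduced rows gives u = 3, v = 4, w = -4, s = -4.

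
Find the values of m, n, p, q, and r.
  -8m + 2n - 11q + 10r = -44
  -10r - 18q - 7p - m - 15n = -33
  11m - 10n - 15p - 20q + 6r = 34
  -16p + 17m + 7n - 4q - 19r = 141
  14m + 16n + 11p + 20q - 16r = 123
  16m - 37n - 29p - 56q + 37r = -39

m = 5, n = 3, p = -1, q = 0, r = -1

Row-reduce the augmented matrix:
R1 ← R1 / (-8).
R2 ← R2 + 1·R1.
R3 ← R3 − 11·R1.
R4 ← R4 − 17·R1.
R5 ← R5 − 14·R1.
R6 ← R6 − 16·R1.
R2 ← R2 / (-61/4).
R1 ← R1 + 1/4·R2.
R3 ← R3 + 29/4·R2.
R4 ← R4 − 45/4·R2.
R5 ← R5 − 39/2·R2.
R6 ← R6 + 33·R2.
R3 ← R3 / (-712/61).
R1 ← R1 − 7/61·R3.
R2 ← R2 − 28/61·R3.
R4 ← R4 + 1291/61·R3.
R5 ← R5 − 125/61·R3.
R6 ← R6 + 845/61·R3.
R4 ← R4 / (13839/1424).
R1 ← R1 − 1965/1424·R4.
R2 ← R2 − 7/356·R4.
R3 ← R3 − 3321/1424·R4.
R5 ← R5 + 36009/1424·R4.
R6 ← R6 + 13839/1424·R4.
R5 ← R5 / (-657959/4613).
R1 ← R1 − 29993/4613·R5.
R2 ← R2 − 3616/1977·R5.
R3 ← R3 − 47155/4613·R5.
R4 ← R4 + 73418/13839·R5.
R6 reduces to 0 = 0, so the extra equation is consistent.
Reading off the reduced rows gives m = 5, n = 3, p = -1, q = 0, r = -1.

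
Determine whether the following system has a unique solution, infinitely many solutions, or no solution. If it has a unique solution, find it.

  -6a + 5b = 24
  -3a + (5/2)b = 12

Row-reduce:
R1 ← R1 / (-6).
R2 ← R2 + 3·R1.
Rank is 1 with 2 unknowns, leaving b free.

infinitely many solutions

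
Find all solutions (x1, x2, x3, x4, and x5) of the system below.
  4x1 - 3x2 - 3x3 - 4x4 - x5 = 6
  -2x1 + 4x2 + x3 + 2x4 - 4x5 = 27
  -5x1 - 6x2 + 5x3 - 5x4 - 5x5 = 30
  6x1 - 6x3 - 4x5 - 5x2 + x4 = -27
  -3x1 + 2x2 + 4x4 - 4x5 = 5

x1 = -1, x2 = 5, x3 = 1, x4 = -6, x5 = -4

Row-reduce the augmented matrix:
R1 ← R1 / (4).
R2 ← R2 + 2·R1.
R3 ← R3 + 5·R1.
R4 ← R4 − 6·R1.
R5 ← R5 + 3·R1.
R2 ← R2 / (5/2).
R1 ← R1 + 3/4·R2.
R3 ← R3 + 39/4·R2.
R4 ← R4 + 1/2·R2.
R5 ← R5 + 1/4·R2.
R3 ← R3 / (-7/10).
R1 ← R1 + 9/10·R3.
R2 ← R2 + 1/5·R3.
R4 ← R4 + 8/5·R3.
R5 ← R5 + 23/10·R3.
R4 ← R4 / (209/7).
R1 ← R1 − 83/7·R4.
R2 ← R2 − 20/7·R4.
R3 ← R3 − 100/7·R4.
R5 ← R5 − 237/7·R4.
R5 ← R5 / (3170/209).
R1 ← R1 − 1828/209·R5.
R2 ← R2 − 25/209·R5.
R3 ← R3 − 2006/209·R5.
R4 ← R4 − 357/209·R5.
Reading off the reduced rows gives x1 = -1, x2 = 5, x3 = 1, x4 = -6, x5 = -4.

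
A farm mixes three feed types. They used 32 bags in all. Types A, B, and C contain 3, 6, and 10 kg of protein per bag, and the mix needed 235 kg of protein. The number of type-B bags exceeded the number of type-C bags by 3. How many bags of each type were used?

type-A bags: 3, type-B bags: 16, type-C bags: 13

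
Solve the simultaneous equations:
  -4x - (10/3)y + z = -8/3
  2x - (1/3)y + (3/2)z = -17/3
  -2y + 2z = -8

no solution

Row-reduce:
R1 ← R1 / (-4).
R2 ← R2 − 2·R1.
R2 ← R2 / (-2).
R1 ← R1 − 5/6·R2.
R3 ← R3 + 2·R2.
Row 3 reduces to 0 = -1, a contradiction. The system is inconsistent.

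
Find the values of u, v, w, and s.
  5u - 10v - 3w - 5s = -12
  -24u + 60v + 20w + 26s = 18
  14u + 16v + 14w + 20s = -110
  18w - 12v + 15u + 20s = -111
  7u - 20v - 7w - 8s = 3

Row-reduce the augmented matrix:
R1 ← R1 / (5).
R2 ← R2 + 24·R1.
R3 ← R3 − 14·R1.
R4 ← R4 − 15·R1.
R5 ← R5 − 7·R1.
R2 ← R2 / (12).
R1 ← R1 + 2·R2.
R3 ← R3 − 44·R2.
R4 ← R4 − 18·R2.
R5 ← R5 + 6·R2.
R3 ← R3 / (28/15).
R1 ← R1 − 1/3·R3.
R2 ← R2 − 7/15·R3.
R4 ← R4 − 93/5·R3.
R4 ← R4 / (-1636/7).
R1 ← R1 + 38/7·R4.
R2 ← R2 + 13/2·R4.
R3 ← R3 − 100/7·R4.
R5 reduces to 0 = 0, so the extra equation is consistent.
Reading off the reduced rows gives u = -5, v = -1, w = -6, s = 3.

u = -5, v = -1, w = -6, s = 3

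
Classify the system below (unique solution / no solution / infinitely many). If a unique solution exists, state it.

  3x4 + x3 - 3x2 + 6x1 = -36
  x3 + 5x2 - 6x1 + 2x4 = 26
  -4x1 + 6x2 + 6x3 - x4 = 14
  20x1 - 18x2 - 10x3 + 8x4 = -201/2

no solution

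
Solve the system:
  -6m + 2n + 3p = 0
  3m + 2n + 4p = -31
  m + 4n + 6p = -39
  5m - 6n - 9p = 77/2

no solution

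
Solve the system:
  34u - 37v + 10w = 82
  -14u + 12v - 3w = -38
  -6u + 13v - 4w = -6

infinitely many solutions

Row-reduce:
R1 ← R1 / (34).
R2 ← R2 + 14·R1.
R3 ← R3 + 6·R1.
R2 ← R2 / (-55/17).
R1 ← R1 + 37/34·R2.
R3 ← R3 − 110/17·R2.
Rank is 2 with 3 unknowns, leaving w free.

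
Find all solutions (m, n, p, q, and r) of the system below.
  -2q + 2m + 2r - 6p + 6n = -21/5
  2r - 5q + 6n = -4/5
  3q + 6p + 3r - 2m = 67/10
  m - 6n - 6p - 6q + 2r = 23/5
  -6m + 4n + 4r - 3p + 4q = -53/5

m = 8/5, n = -4/5, p = 1, q = -1/5, r = 3/2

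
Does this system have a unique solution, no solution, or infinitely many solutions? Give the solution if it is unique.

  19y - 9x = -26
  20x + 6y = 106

Row-reduce the augmented matrix:
R1 ← R1 / (-9).
R2 ← R2 − 20·R1.
R2 ← R2 / (434/9).
R1 ← R1 + 19/9·R2.
Reading off the reduced rows gives x = 5, y = 1.

x = 5, y = 1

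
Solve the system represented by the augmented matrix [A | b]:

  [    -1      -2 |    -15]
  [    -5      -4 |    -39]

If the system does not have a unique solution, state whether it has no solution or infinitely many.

x_1 = 3, x_2 = 6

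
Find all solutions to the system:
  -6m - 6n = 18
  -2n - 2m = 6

Row-reduce:
R1 ← R1 / (-6).
R2 ← R2 + 2·R1.
Rank is 1 with 2 unknowns, leaving n free.

infinitely many solutions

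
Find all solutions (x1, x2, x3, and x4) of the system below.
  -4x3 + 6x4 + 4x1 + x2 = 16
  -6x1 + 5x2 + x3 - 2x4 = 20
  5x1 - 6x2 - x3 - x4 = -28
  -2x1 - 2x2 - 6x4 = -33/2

Row-reduce:
R1 ← R1 / (4).
R2 ← R2 + 6·R1.
R3 ← R3 − 5·R1.
R4 ← R4 + 2·R1.
R2 ← R2 / (13/2).
R1 ← R1 − 1/4·R2.
R3 ← R3 + 29/4·R2.
R4 ← R4 + 3/2·R2.
R3 ← R3 / (-41/26).
R1 ← R1 + 21/26·R3.
R2 ← R2 + 10/13·R3.
R4 ← R4 + 41/13·R3.
Row 4 reduces to 0 = -1/2, a contradiction. The system is inconsistent.

no solution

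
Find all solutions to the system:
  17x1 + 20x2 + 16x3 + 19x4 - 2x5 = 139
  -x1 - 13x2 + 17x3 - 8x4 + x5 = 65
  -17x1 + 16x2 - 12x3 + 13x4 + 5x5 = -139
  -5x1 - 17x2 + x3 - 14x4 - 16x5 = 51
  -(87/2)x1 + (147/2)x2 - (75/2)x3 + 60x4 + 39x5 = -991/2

Row-reduce:
R1 ← R1 / (17).
R2 ← R2 + 1·R1.
R3 ← R3 + 17·R1.
R4 ← R4 + 5·R1.
R5 ← R5 + 87/2·R1.
R2 ← R2 / (-201/17).
R1 ← R1 − 20/17·R2.
R3 ← R3 − 36·R2.
R4 ← R4 + 189/17·R2.
R5 ← R5 − 4239/34·R2.
R3 ← R3 / (3928/67).
R1 ← R1 − 548/201·R3.
R2 ← R2 + 305/201·R3.
R4 ← R4 + 748/67·R3.
R5 ← R5 − 12906/67·R3.
R4 ← R4 / (80/491).
R1 ← R1 + 119/1473·R4.
R2 ← R2 − 2557/2946·R4.
R3 ← R3 − 185/982·R4.
R5 ← R5 + 120/491·R4.
Row 5 reduces to 0 = -2, a contradiction. The system is inconsistent.

no solution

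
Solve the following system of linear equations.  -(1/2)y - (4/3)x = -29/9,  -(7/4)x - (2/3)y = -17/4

x = 5/3, y = 2

Row-reduce the augmented matrix:
R1 ← R1 / (-4/3).
R2 ← R2 + 7/4·R1.
R2 ← R2 / (-1/96).
R1 ← R1 − 3/8·R2.
Reading off the reduced rows gives x = 5/3, y = 2.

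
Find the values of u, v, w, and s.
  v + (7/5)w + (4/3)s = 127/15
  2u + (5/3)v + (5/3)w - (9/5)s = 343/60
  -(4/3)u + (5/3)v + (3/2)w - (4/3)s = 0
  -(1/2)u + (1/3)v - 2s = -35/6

Row-reduce the augmented matrix:
Swap R1 and R2.
R1 ← R1 / (2).
R3 ← R3 + 4/3·R1.
R4 ← R4 + 1/2·R1.
R1 ← R1 − 5/6·R2.
R3 ← R3 − 25/9·R2.
R4 ← R4 − 3/4·R2.
R3 ← R3 / (-23/18).
R1 ← R1 + 1/3·R3.
R2 ← R2 − 7/5·R3.
R4 ← R4 + 19/30·R3.
R4 ← R4 / (-7423/20700).
R1 ← R1 + 53/138·R4.
R2 ← R2 + 9488/1725·R4.
R3 ← R3 − 1684/345·R4.
Reading off the reduced rows gives u = 2, v = 2, w = 2, s = 11/4.

u = 2, v = 2, w = 2, s = 11/4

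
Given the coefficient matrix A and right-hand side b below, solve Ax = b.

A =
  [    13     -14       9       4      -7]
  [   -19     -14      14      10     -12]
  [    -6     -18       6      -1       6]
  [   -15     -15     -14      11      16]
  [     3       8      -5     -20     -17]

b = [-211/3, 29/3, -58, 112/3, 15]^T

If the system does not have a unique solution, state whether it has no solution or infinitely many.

Row-reduce the augmented matrix:
R1 ← R1 / (13).
R2 ← R2 + 19·R1.
R3 ← R3 + 6·R1.
R4 ← R4 + 15·R1.
R5 ← R5 − 3·R1.
R2 ← R2 / (-448/13).
R1 ← R1 + 14/13·R2.
R3 ← R3 + 318/13·R2.
R4 ← R4 + 405/13·R2.
R5 ← R5 − 146/13·R2.
R3 ← R3 / (-2043/224).
R1 ← R1 + 5/32·R3.
R2 ← R2 + 353/448·R3.
R4 ← R4 + 12617/448·R3.
R5 ← R5 − 397/224·R3.
R4 ← R4 / (136511/4086).
R1 ← R1 + 19/2043·R4.
R2 ← R2 − 1793/4086·R4.
R3 ← R3 − 2330/2043·R4.
R5 ← R5 + 36325/2043·R4.
R5 ← R5 / (-4722636/136511).
R1 ← R1 + 23162/136511·R5.
R2 ← R2 + 78240/136511·R5.
R3 ← R3 + 141295/136511·R5.
R4 ← R4 + 119544/136511·R5.
Reading off the reduced rows gives x_1 = -7/3, x_2 = 7/3, x_3 = -3, x_4 = 2, x_5 = -5/3.

x_1 = -7/3, x_2 = 7/3, x_3 = -3, x_4 = 2, x_5 = -5/3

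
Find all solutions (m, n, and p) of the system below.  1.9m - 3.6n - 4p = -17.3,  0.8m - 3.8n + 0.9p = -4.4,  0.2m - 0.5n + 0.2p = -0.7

Row-reduce the augmented matrix:
R1 ← R1 / (19/10).
R2 ← R2 − 4/5·R1.
R3 ← R3 − 1/5·R1.
R2 ← R2 / (-217/95).
R1 ← R1 + 36/19·R2.
R3 ← R3 + 23/190·R2.
R3 ← R3 / (2101/4340).
R1 ← R1 + 922/217·R3.
R2 ← R2 + 491/434·R3.
Reading off the reduced rows gives m = -3, n = 1, p = 2.

m = -3, n = 1, p = 2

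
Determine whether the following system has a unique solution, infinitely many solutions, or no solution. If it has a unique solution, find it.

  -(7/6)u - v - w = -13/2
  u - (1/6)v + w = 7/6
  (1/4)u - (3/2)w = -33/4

u = -3, v = 5, w = 5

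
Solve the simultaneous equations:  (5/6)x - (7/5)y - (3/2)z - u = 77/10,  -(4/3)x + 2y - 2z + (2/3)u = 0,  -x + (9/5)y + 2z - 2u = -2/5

infinitely many solutions

Row-reduce:
R1 ← R1 / (5/6).
R2 ← R2 + 4/3·R1.
R3 ← R3 + 1·R1.
R2 ← R2 / (-6/25).
R1 ← R1 + 42/25·R2.
R3 ← R3 − 3/25·R2.
R3 ← R3 / (-2).
R1 ← R1 − 29·R3.
R2 ← R2 − 55/3·R3.
Rank is 3 with 4 unknowns, leaving u free.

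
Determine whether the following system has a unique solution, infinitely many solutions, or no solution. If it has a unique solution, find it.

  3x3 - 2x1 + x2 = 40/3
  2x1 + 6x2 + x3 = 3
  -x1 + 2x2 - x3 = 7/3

Row-reduce the augmented matrix:
R1 ← R1 / (-2).
R2 ← R2 − 2·R1.
R3 ← R3 + 1·R1.
R2 ← R2 / (7).
R1 ← R1 + 1/2·R2.
R3 ← R3 − 3/2·R2.
R3 ← R3 / (-47/14).
R1 ← R1 + 17/14·R3.
R2 ← R2 − 4/7·R3.
Reading off the reduced rows gives x1 = -8/3, x2 = 1, x3 = 7/3.

x1 = -8/3, x2 = 1, x3 = 7/3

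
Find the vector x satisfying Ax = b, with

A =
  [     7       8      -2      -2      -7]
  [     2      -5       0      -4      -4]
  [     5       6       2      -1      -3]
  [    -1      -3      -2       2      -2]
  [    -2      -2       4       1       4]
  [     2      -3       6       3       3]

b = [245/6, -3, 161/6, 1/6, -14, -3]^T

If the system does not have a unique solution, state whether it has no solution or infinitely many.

Row-reduce the augmented matrix:
R1 ← R1 / (7).
R2 ← R2 − 2·R1.
R3 ← R3 − 5·R1.
R4 ← R4 + 1·R1.
R5 ← R5 + 2·R1.
R6 ← R6 − 2·R1.
R2 ← R2 / (-51/7).
R1 ← R1 − 8/7·R2.
R3 ← R3 − 2/7·R2.
R4 ← R4 + 13/7·R2.
R5 ← R5 − 2/7·R2.
R6 ← R6 + 37/7·R2.
R3 ← R3 / (176/51).
R1 ← R1 + 10/51·R3.
R2 ← R2 + 4/51·R3.
R4 ← R4 + 124/51·R3.
R5 ← R5 − 176/51·R3.
R6 ← R6 − 314/51·R3.
R4 ← R4 / (123/44).
R1 ← R1 + 71/88·R4.
R2 ← R2 − 21/44·R4.
R3 ← R3 − 15/176·R4.
R6 ← R6 − 487/88·R4.
Swap R5 and R6.
R5 ← R5 / (1297/246).
R1 ← R1 + 377/246·R5.
R2 ← R2 − 21/41·R5.
R3 ← R3 − 97/164·R5.
R4 ← R4 + 50/123·R5.
R6 reduces to 0 = 0, so the extra equation is consistent.
Reading off the reduced rows gives x_1 = 3/2, x_2 = 2, x_3 = 1/2, x_4 = 5/3, x_5 = -8/3.

x_1 = 3/2, x_2 = 2, x_3 = 1/2, x_4 = 5/3, x_5 = -8/3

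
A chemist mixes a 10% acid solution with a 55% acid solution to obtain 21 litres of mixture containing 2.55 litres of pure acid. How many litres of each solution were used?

Let a = litres of solution A, b = litres of solution B.
  a + b = 21
  (11/20)b + (1/10)a = 51/20
From equation 1: a = 21 − b.
Substitute into equation 2 and solve: b = 1.
Then a = 20.

litres of solution A: 20, litres of solution B: 1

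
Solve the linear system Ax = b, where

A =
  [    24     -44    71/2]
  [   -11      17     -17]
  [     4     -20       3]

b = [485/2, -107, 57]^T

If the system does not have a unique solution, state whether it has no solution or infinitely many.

infinitely many solutions

Row-reduce:
R1 ← R1 / (24).
R2 ← R2 + 11·R1.
R3 ← R3 − 4·R1.
R2 ← R2 / (-19/6).
R1 ← R1 + 11/6·R2.
R3 ← R3 + 38/3·R2.
Rank is 2 with 3 unknowns, leaving x_3 free.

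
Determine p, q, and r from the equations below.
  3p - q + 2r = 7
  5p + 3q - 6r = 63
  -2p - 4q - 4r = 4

Row-reduce the augmented matrix:
R1 ← R1 / (3).
R2 ← R2 − 5·R1.
R3 ← R3 + 2·R1.
R2 ← R2 / (14/3).
R1 ← R1 + 1/3·R2.
R3 ← R3 + 14/3·R2.
R3 ← R3 / (-12).
R2 ← R2 + 2·R3.
Reading off the reduced rows gives p = 6, q = 1, r = -5.

p = 6, q = 1, r = -5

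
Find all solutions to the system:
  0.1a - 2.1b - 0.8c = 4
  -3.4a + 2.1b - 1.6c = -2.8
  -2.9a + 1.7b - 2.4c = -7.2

Row-reduce the augmented matrix:
R1 ← R1 / (1/10).
R2 ← R2 + 17/5·R1.
R3 ← R3 + 29/10·R1.
R2 ← R2 / (-693/10).
R1 ← R1 + 21·R2.
R3 ← R3 + 296/5·R2.
R3 ← R3 / (-384/385).
R1 ← R1 − 8/11·R3.
R2 ← R2 − 32/77·R3.
Reading off the reduced rows gives a = -4, b = -4, c = 5.

a = -4, b = -4, c = 5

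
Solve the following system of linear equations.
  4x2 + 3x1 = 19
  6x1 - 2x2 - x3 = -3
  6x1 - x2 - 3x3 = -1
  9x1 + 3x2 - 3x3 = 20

Row-reduce:
R1 ← R1 / (3).
R2 ← R2 − 6·R1.
R3 ← R3 − 6·R1.
R4 ← R4 − 9·R1.
R2 ← R2 / (-10).
R1 ← R1 − 4/3·R2.
R3 ← R3 + 9·R2.
R4 ← R4 + 9·R2.
R3 ← R3 / (-21/10).
R1 ← R1 + 2/15·R3.
R2 ← R2 − 1/10·R3.
R4 ← R4 + 21/10·R3.
Row 4 reduces to 0 = 2, a contradiction. The system is inconsistent.

no solution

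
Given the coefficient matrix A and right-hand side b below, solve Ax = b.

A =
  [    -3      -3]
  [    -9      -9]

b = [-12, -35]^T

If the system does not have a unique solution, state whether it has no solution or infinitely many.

Row-reduce:
R1 ← R1 / (-3).
R2 ← R2 + 9·R1.
Row 2 reduces to 0 = 1, a contradiction. The system is inconsistent.

no solution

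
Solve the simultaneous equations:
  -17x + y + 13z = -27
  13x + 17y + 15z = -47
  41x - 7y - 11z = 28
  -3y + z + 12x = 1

no solution

Row-reduce:
R1 ← R1 / (-17).
R2 ← R2 − 13·R1.
R3 ← R3 − 41·R1.
R4 ← R4 − 12·R1.
R2 ← R2 / (302/17).
R1 ← R1 + 1/17·R2.
R3 ← R3 + 78/17·R2.
R4 ← R4 + 39/17·R2.
R3 ← R3 / (4046/151).
R1 ← R1 + 103/151·R3.
R2 ← R2 − 212/151·R3.
R4 ← R4 − 2023/151·R3.
Row 4 reduces to 0 = 1/2, a contradiction. The system is inconsistent.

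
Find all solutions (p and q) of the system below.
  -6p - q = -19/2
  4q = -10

p = 2, q = -5/2

From equation 1: q = 19/2 − 6·p.
Substitute into equation 2 and solve: p = 2.
Then q = -5/2.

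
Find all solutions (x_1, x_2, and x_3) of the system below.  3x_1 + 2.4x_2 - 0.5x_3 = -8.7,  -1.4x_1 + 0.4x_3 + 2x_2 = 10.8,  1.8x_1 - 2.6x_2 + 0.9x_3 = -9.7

x_1 = -4, x_2 = 2, x_3 = 3

Row-reduce the augmented matrix:
R1 ← R1 / (3).
R2 ← R2 + 7/5·R1.
R3 ← R3 − 9/5·R1.
R2 ← R2 / (78/25).
R1 ← R1 − 4/5·R2.
R3 ← R3 + 101/25·R2.
R3 ← R3 / (3313/2340).
R1 ← R1 + 49/234·R3.
R2 ← R2 − 25/468·R3.
Reading off the reduced rows gives x_1 = -4, x_2 = 2, x_3 = 3.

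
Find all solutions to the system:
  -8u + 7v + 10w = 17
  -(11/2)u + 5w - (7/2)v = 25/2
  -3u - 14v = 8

infinitely many solutions

Row-reduce:
R1 ← R1 / (-8).
R2 ← R2 + 11/2·R1.
R3 ← R3 + 3·R1.
R2 ← R2 / (-133/16).
R1 ← R1 + 7/8·R2.
R3 ← R3 + 133/8·R2.
Rank is 2 with 3 unknowns, leaving w free.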